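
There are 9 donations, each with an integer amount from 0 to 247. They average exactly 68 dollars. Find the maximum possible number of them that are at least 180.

The total is 9 × 68 = 612.
With k values at 180 or above and the rest at least 0, the sum is at least 0 + 180k.
Since the sum is 612, we need 180k ≤ 612, i.e. k ≤ 3.
k = 3 is achieved by 3 values at 180 and 6 at 0, total 540; add 72 to one value (staying below 180) to reach 612.

3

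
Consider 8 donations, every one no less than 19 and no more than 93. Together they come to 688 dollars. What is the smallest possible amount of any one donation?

37

Minimizing one value means maximizing the remaining 7.
The other 7 contribute at most 7 × 93 = 651, leaving at least 688 − 651 = 37.
Since 37 ≥ 19, this is achievable: one at 37 and 7 at 93.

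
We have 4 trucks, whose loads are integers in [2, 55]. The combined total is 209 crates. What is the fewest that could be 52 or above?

If only k of them are at least 52, the other 4 − k are at most 51, so the total is at most k·55 + (4 − k)·51.
This must reach 209, so k·55 + (4 − k)·51 ≥ 209, giving k ≥ 2.
Exactly 2 works: 2 values at 55 and 2 at 51 total 212; lower one of the high values by 3 (still ≥ 52) to hit 209.

2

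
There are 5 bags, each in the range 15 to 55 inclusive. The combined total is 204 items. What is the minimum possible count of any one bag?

To make one bag as small as possible, make the other 4 as large as possible.
The other 4 can take up 4 × 55 = 220 ≥ 204 − 15, so one bag can sit at its floor of 15.
Achievable: one at 15 and the other 4 totalling 189, which fits since 4 × 15 ≤ 189 ≤ 4 × 55.

15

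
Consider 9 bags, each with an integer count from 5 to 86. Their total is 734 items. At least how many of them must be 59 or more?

8

If only k of them are at least 59, the other 9 − k are at most 58, so the total is at most k·86 + (9 − k)·58.
This must reach 734, so k·86 + (9 − k)·58 ≥ 734, giving k ≥ 8.
Exactly 8 works: 8 values at 86 and 1 at 58 total 746; lower one of the high values by 12 (still ≥ 59) to hit 734.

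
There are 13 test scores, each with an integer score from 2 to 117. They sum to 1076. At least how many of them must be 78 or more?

If only k of them are at least 78, the other 13 − k are at most 77, so the total is at most k·117 + (13 − k)·77.
This must reach 1076, so k·117 + (13 − k)·77 ≥ 1076, giving k ≥ 2.
Exactly 2 works: 2 values at 117 and 11 at 77 total 1081; lower one of the high values by 5 (still ≥ 78) to hit 1076.

2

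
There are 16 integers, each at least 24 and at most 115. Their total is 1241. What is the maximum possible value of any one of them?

Maximizing one value means minimizing the remaining 15.
The other 15 contribute at least 15 × 24 = 360, leaving at most 1241 − 360 = 881.
But each integer is capped at 115, so the maximum is 115.
Achievable: one at 115 and the other 15 totalling 1126, which fits since 15 × 24 ≤ 1126 ≤ 15 × 115.

115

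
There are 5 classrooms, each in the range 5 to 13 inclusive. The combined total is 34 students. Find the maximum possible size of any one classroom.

13

Maximizing one value means minimizing the remaining 4.
The other 4 contribute at least 4 × 5 = 20, leaving at most 34 − 20 = 14.
But each classroom is capped at 13, so the maximum is 13.
Achievable: one at 13 and the other 4 totalling 21, which fits since 4 × 5 ≤ 21 ≤ 4 × 13.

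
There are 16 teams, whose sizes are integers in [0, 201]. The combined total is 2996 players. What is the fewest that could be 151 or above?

12

Suppose at most 16 − j of them reach 151; then j values are ≤ 150 and the rest ≤ 201.
The total is then ≤ 150·j + 201·(16 − j) = 3216 − 51j. For this to be ≥ 2996 we need j ≤ 4, so at least 16 − 4 = 12 must reach 151.
Exactly 12 works: 12 values at 201 and 4 at 150 total 3012; lower one of the high values by 16 (still ≥ 151) to hit 2996.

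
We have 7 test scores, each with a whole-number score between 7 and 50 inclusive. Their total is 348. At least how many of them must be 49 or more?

6

Suppose at most 7 − j of them reach 49; then j values are ≤ 48 and the rest ≤ 50.
The total is then ≤ 48·j + 50·(7 − j) = 350 − 2j. For this to be ≥ 348 we need j ≤ 1, so at least 7 − 1 = 6 must reach 49.
Exactly 6 works: 6 values at 50 and 1 at 48 total 348.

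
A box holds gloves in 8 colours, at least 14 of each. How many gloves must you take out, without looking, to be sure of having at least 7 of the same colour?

49

You could draw 6 of every colour without reaching 7 of any — 48 in all.
One more forces 7 of some colour, so 48 + 1 = 49.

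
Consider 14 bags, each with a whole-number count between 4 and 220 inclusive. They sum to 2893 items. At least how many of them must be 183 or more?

10

If only k of them are at least 183, the other 14 − k are at most 182, so the total is at most k·220 + (14 − k)·182.
This must reach 2893, so k·220 + (14 − k)·182 ≥ 2893, giving k ≥ 10.
Exactly 10 works: 10 values at 220 and 4 at 182 total 2928; lower one of the high values by 35 (still ≥ 183) to hit 2893.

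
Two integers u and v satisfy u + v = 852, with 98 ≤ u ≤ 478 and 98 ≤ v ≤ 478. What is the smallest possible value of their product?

178772

Since u + v is fixed, pushing one of them to its bound minimizes the product.
At the endpoint u = 374, v = 852 − 374 = 478, so uv = 374 × 478 = 178772.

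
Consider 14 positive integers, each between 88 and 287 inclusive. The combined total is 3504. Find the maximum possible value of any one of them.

Maximizing one value means minimizing the remaining 13.
The other 13 contribute at least 13 × 88 = 1144, leaving at most 3504 − 1144 = 2360.
But each integer is capped at 287, so the maximum is 287.
Achievable: one at 287 and the other 13 totalling 3217, which fits since 13 × 88 ≤ 3217 ≤ 13 × 287.

287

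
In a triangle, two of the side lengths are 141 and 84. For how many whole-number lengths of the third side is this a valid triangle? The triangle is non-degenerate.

167

The triangle inequality gives |141 − 84| < c < 141 + 84, i.e. 57 < c < 225.
So c can be any integer from 58 to 224: 167 values.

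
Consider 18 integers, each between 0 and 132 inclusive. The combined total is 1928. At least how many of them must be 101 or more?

If only k of them are at least 101, the other 18 − k are at most 100, so the total is at most k·132 + (18 − k)·100.
This must reach 1928, so k·132 + (18 − k)·100 ≥ 1928, giving k ≥ 4.
Exactly 4 works: 4 values at 132 and 14 at 100 total 1928.

4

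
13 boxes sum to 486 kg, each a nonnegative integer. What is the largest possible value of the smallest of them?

37

The average is 486/13 < 38, so some value is ≤ 37.
Equality holds with 8 values of 37 and 5 values of 38.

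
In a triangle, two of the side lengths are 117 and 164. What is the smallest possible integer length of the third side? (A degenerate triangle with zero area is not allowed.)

The third side must exceed |117 − 164| = 47.
The smallest integer above 47 is 48.

48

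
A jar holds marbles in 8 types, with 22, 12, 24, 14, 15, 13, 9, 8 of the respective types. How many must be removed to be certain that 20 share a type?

110

In the worst case you take as many as possible of each type without reaching 20: 19 + 12 + 19 + 14 + 15 + 13 + 9 + 8 = 109.
The next one must give 20 of some type, so 109 + 1 = 110.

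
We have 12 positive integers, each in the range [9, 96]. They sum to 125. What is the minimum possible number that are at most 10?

Each value above 10 is at least 11, contributing at least 11 − 9 = 2 above the floor 9.
The sum exceeds the floor total 108 by 17, so at most ⌊17/2⌋ = 8 exceed 10, and at least 4 are ≤ 10.
Exactly 4 works: 4 values at 9 and 8 at 11 total 124; raise one of the low values by 1 (still ≤ 10) to hit 125.

4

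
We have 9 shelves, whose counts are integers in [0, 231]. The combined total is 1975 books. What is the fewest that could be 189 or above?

7

Each value short of 189 is at most 188, costing at least 231 − 188 = 43 against the maximum total of 2079.
We can afford to lose at most 2079 − 1975 = 104, so at most ⌊104/43⌋ = 2 fall short, and at least 7 are ≥ 189.
Exactly 7 works: 7 values at 231 and 2 at 188 total 1993; lower one of the high values by 18 (still ≥ 189) to hit 1975.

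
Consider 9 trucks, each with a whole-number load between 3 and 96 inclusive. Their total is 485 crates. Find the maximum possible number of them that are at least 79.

If k of the values are ≥ 79, the total is ≥ 79k + 3(9 − k).
Setting 79k + 3(9 − k) ≤ 485 gives 76k ≤ 458, so k ≤ 6.
k = 6 is achieved by 6 values at 79 and 3 at 3, total 483; add 2 to one value (staying below 79) to reach 485.

6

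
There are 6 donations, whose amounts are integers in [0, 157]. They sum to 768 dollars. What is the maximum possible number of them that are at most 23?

Each value at 23 or below falls at least 157 − 23 = 134 short of the ceiling 157.
The ceiling total is 6 × 157 = 942, and we need 768, so at most ⌊(942 − 768)/134⌋ = 1 can be that low.
k = 1 is achieved by 1 value at 23 and 5 at 157, total 808; lower one of the 157's by 40 (still > 23) to reach 768.

1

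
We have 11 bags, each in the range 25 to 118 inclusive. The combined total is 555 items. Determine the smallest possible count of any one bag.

Minimizing one value means maximizing the remaining 10.
The other 10 can take up 10 × 118 = 1180 ≥ 555 − 25, so one bag can sit at its floor of 25.
Achievable: one at 25 and the other 10 totalling 530, which fits since 10 × 25 ≤ 530 ≤ 10 × 118.

25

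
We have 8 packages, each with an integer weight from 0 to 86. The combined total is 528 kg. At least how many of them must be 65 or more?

1

Suppose at most 8 − j of them reach 65; then j values are ≤ 64 and the rest ≤ 86.
The total is then ≤ 64·j + 86·(8 − j) = 688 − 22j. For this to be ≥ 528 we need j ≤ 7, so at least 8 − 7 = 1 must reach 65.
Exactly 1 works: 1 value at 86 and 7 at 64 total 534; lower one of the high values by 6 (still ≥ 65) to hit 528.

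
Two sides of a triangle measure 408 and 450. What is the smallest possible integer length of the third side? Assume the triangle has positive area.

The third side must exceed |408 − 450| = 42.
The smallest integer above 42 is 43.

43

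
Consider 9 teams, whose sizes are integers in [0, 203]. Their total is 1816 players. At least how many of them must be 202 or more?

4

Suppose at most 9 − j of them reach 202; then j values are ≤ 201 and the rest ≤ 203.
The total is then ≤ 201·j + 203·(9 − j) = 1827 − 2j. For this to be ≥ 1816 we need j ≤ 5, so at least 9 − 5 = 4 must reach 202.
Exactly 4 works: 4 values at 203 and 5 at 201 total 1817; lower one of the high values by 1 (still ≥ 202) to hit 1816.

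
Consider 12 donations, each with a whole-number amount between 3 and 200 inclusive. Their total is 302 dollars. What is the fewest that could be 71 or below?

9

Each value above 71 is at least 72, contributing at least 72 − 3 = 69 above the floor 3.
The sum exceeds the floor total 36 by 266, so at most ⌊266/69⌋ = 3 exceed 71, and at least 9 are ≤ 71.
Exactly 9 works: 9 values at 3 and 3 at 72 total 243; raise one of the low values by 59 (still ≤ 71) to hit 302.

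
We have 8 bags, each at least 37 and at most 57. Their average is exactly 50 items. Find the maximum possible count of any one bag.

To make one bag as large as possible, make the other 7 as small as possible.
The total is 8 × 50 = 400.
The other 7 contribute at least 7 × 37 = 259, leaving at most 400 − 259 = 141.
But each bag is capped at 57, so the maximum is 57.
Achievable: one at 57 and the other 7 totalling 343, which fits since 7 × 37 ≤ 343 ≤ 7 × 57.

57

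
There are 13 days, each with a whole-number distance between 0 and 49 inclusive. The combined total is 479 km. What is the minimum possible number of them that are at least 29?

Each value short of 29 is at most 28, costing at least 49 − 28 = 21 against the maximum total of 637.
We can afford to lose at most 637 − 479 = 158, so at most ⌊158/21⌋ = 7 fall short, and at least 6 are ≥ 29.
Exactly 6 works: 6 values at 49 and 7 at 28 total 490; lower one of the high values by 11 (still ≥ 29) to hit 479.

6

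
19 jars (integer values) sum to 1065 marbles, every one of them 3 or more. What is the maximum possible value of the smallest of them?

If every one of the 19 were at least 57, the total would be at least 19 × 57 = 1083 > 1065.
Equality holds with 18 values of 56 and 1 value of 57.

56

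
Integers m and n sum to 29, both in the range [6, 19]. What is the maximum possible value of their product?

With m + n fixed, mn peaks when the two are closest together.
Taking m = 14 and n = 15 (both in [6, 19]) gives mn = 210.

210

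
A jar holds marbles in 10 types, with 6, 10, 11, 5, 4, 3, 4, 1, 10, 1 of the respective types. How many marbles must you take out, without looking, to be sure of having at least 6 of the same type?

39

In the worst case you take as many as possible of each type without reaching 6: 5 + 5 + 5 + 5 + 4 + 3 + 4 + 1 + 5 + 1 = 38.
The next one must give 6 of some type, so 38 + 1 = 39.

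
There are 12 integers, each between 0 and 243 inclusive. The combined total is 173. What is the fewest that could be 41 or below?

If only k of them are at most 41, the other 12 − k are at least 42, so the total is at least (12 − k)·42 + k·0.
This is ≤ 173, so (12 − k)·42 + 0k ≤ 173, which gives k ≥ 8.
Exactly 8 works: 8 values at 0 and 4 at 42 total 168; raise one of the low values by 5 (still ≤ 41) to hit 173.

8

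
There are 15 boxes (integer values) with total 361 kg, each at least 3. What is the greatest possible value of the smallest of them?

The 15 values sum to 361, so their minimum is at most ⌊361/15⌋ = 24.
Equality holds with 14 values of 24 and 1 value of 25.

24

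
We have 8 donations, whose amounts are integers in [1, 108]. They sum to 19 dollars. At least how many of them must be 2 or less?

If only k of them are at most 2, the other 8 − k are at least 3, so the total is at least (8 − k)·3 + k·1.
This is ≤ 19, so (8 − k)·3 + 1k ≤ 19, which gives k ≥ 3.
Exactly 3 works: 3 values at 1 and 5 at 3 total 18; raise one of the low values by 1 (still ≤ 2) to hit 19.

3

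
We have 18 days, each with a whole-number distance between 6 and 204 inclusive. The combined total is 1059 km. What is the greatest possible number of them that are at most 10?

Suppose k of them are at most 10. Those contribute at most 10 each and the rest at most 204 each.
So the total is at most 10k + 204(18 − k) = 3672 − 194k. This must still be ≥ 1059, so k ≤ 13.
k = 13 is achieved by 13 values at 10 and 5 at 204, total 1150; lower one of the 204's by 91 (still > 10) to reach 1059.

13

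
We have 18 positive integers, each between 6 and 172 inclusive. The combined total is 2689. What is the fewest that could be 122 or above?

11

Each value short of 122 is at most 121, costing at least 172 − 121 = 51 against the maximum total of 3096.
We can afford to lose at most 3096 − 2689 = 407, so at most ⌊407/51⌋ = 7 fall short, and at least 11 are ≥ 122.
Exactly 11 works: 11 values at 172 and 7 at 121 total 2739; lower one of the high values by 50 (still ≥ 122) to hit 2689.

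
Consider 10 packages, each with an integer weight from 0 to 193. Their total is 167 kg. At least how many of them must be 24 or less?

Each value above 24 is at least 25, contributing at least 25 − 0 = 25 above the floor 0.
The sum exceeds the floor total 0 by 167, so at most ⌊167/25⌋ = 6 exceed 24, and at least 4 are ≤ 24.
Exactly 4 works: 4 values at 0 and 6 at 25 total 150; raise one of the low values by 17 (still ≤ 24) to hit 167.

4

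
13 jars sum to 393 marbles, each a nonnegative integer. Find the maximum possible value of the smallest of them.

If every one of the 13 were at least 31, the total would be at least 13 × 31 = 403 > 393.
Achievable: 10 of them at 30 and 3 at 31 total 393.

30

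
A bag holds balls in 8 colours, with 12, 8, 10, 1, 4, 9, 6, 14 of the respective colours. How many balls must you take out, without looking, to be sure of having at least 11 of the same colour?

59

In the worst case you take as many as possible of each colour without reaching 11: 10 + 8 + 10 + 1 + 4 + 9 + 6 + 10 = 58.
The next one must give 11 of some colour, so 58 + 1 = 59.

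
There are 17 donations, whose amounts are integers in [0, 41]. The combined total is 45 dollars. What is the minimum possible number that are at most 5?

10

Let j be the number exceeding 5. Then the total is ≥ 6·j + 0·(17 − j) = 0 + 6j.
So 6j ≤ 45 and j ≤ 7; hence at least 17 − 7 = 10 are ≤ 5.
Exactly 10 works: 10 values at 0 and 7 at 6 total 42; raise one of the low values by 3 (still ≤ 5) to hit 45.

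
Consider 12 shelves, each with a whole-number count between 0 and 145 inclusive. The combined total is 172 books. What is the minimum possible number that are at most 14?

1

If only k of them are at most 14, the other 12 − k are at least 15, so the total is at least (12 − k)·15 + k·0.
This is ≤ 172, so (12 − k)·15 + 0k ≤ 172, which gives k ≥ 1.
Exactly 1 works: 1 value at 0 and 11 at 15 total 165; raise one of the low values by 7 (still ≤ 14) to hit 172.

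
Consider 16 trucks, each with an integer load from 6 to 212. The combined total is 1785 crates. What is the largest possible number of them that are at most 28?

8

Suppose k of them are at most 28. Those contribute at most 28 each and the rest at most 212 each.
So the total is at most 28k + 212(16 − k) = 3392 − 184k. This must still be ≥ 1785, so k ≤ 8.
k = 8 is achieved by 8 values at 28 and 8 at 212, total 1920; lower one of the 212's by 135 (still > 28) to reach 1785.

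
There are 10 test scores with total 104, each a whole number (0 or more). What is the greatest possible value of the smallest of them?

If every one of the 10 were at least 11, the total would be at least 10 × 11 = 110 > 104.
Equality holds with 6 values of 10 and 4 values of 11.

10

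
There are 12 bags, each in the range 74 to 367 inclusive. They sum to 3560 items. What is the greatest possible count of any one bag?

To make one bag as large as possible, make the other 11 as small as possible.
The other 11 contribute at least 11 × 74 = 814, leaving at most 3560 − 814 = 2746.
But each bag is capped at 367, so the maximum is 367.
Achievable: one at 367 and the other 11 totalling 3193, which fits since 11 × 74 ≤ 3193 ≤ 11 × 367.

367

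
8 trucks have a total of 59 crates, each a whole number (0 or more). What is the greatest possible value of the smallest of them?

If every one of the 8 were at least 8, the total would be at least 8 × 8 = 64 > 59.
Equality holds with 5 values of 7 and 3 values of 8.

7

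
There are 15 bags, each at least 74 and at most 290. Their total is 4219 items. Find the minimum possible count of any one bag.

Minimizing one value means maximizing the remaining 14.
The other 14 contribute at most 14 × 290 = 4060, leaving at least 4219 − 4060 = 159.
Since 159 ≥ 74, this is achievable: one at 159 and 14 at 290.

159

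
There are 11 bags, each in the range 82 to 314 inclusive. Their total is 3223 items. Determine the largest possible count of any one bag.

314

Maximizing one value means minimizing the remaining 10.
The other 10 contribute at least 10 × 82 = 820, leaving at most 3223 − 820 = 2403.
But each bag is capped at 314, so the maximum is 314.
Achievable: one at 314 and the other 10 totalling 2909, which fits since 10 × 82 ≤ 2909 ≤ 10 × 314.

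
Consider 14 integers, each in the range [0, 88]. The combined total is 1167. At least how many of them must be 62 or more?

If only k of them are at least 62, the other 14 − k are at most 61, so the total is at most k·88 + (14 − k)·61.
This must reach 1167, so k·88 + (14 − k)·61 ≥ 1167, giving k ≥ 12.
Exactly 12 works: 12 values at 88 and 2 at 61 total 1178; lower one of the high values by 11 (still ≥ 62) to hit 1167.

12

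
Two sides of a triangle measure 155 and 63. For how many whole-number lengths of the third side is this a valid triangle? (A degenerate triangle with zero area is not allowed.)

125

The triangle inequality gives |155 − 63| < c < 155 + 63, i.e. 92 < c < 218.
So c can be any integer from 93 to 217: 125 values.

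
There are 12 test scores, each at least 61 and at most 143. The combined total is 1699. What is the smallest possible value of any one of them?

Minimizing one value means maximizing the remaining 11.
The other 11 contribute at most 11 × 143 = 1573, leaving at least 1699 − 1573 = 126.
Since 126 ≥ 61, this is achievable: one at 126 and 11 at 143.

126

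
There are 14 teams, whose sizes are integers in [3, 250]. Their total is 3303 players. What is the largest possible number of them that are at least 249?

If k of the values are ≥ 249, the total is ≥ 249k + 3(14 − k).
Setting 249k + 3(14 − k) ≤ 3303 gives 246k ≤ 3261, so k ≤ 13.
k = 13 is achieved by 13 values at 249 and 1 at 3, total 3240; add 63 to one value (staying below 249) to reach 3303.

13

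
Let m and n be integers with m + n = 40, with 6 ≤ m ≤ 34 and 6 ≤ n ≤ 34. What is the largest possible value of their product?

400

mn = m(40 − m) is maximized when m is as near 40/2 as the bounds allow.
Taking m = 20 and n = 20 (both in [6, 34]) gives mn = 400.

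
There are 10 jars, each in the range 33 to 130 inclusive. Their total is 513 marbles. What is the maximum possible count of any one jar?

130

To make one jar as large as possible, make the other 9 as small as possible.
The other 9 contribute at least 9 × 33 = 297, leaving at most 513 − 297 = 216.
But each jar is capped at 130, so the maximum is 130.
Achievable: one at 130 and the other 9 totalling 383, which fits since 9 × 33 ≤ 383 ≤ 9 × 130.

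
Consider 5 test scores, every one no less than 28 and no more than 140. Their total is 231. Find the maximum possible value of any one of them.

119

To make one score as large as possible, make the other 4 as small as possible.
The other 4 contribute at least 4 × 28 = 112, leaving at most 231 − 112 = 119.
Since 119 ≤ 140, this is achievable: one at 119 and 4 at 28.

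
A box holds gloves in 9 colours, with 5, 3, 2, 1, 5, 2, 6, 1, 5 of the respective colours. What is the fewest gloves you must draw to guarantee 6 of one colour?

30

In the worst case you take as many as possible of each colour without reaching 6: 5 + 3 + 2 + 1 + 5 + 2 + 5 + 1 + 5 = 29.
The next one must give 6 of some colour, so 29 + 1 = 30.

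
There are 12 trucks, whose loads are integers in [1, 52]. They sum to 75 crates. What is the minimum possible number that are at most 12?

Let j be the number exceeding 12. Then the total is ≥ 13·j + 1·(12 − j) = 12 + 12j.
So 12j ≤ 63 and j ≤ 5; hence at least 12 − 5 = 7 are ≤ 12.
Exactly 7 works: 7 values at 1 and 5 at 13 total 72; raise one of the low values by 3 (still ≤ 12) to hit 75.

7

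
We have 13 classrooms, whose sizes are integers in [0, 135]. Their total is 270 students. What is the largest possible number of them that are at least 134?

2

With k values at 134 or above and the rest at least 0, the sum is at least 0 + 134k.
Since the sum is 270, we need 134k ≤ 270, i.e. k ≤ 2.
k = 2 is achieved by 2 values at 134 and 11 at 0, total 268; add 2 to one value (staying below 134) to reach 270.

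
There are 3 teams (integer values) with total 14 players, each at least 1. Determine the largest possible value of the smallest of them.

The 3 values sum to 14, so their minimum is at most ⌊14/3⌋ = 4.
Taking 1 copy of 4 and 2 copies of 5 gives exactly 14, so 4 is attained.

4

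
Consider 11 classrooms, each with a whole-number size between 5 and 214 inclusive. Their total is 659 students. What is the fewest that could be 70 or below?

2

Each value above 70 is at least 71, contributing at least 71 − 5 = 66 above the floor 5.
The sum exceeds the floor total 55 by 604, so at most ⌊604/66⌋ = 9 exceed 70, and at least 2 are ≤ 70.
Exactly 2 works: 2 values at 5 and 9 at 71 total 649; raise one of the low values by 10 (still ≤ 70) to hit 659.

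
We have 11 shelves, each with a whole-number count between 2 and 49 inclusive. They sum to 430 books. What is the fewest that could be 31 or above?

6

Each value short of 31 is at most 30, costing at least 49 − 30 = 19 against the maximum total of 539.
We can afford to lose at most 539 − 430 = 109, so at most ⌊109/19⌋ = 5 fall short, and at least 6 are ≥ 31.
Exactly 6 works: 6 values at 49 and 5 at 30 total 444; lower one of the high values by 14 (still ≥ 31) to hit 430.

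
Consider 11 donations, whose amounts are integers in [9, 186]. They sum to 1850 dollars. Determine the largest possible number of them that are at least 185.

If k of the values are ≥ 185, the total is ≥ 185k + 9(11 − k).
Setting 185k + 9(11 − k) ≤ 1850 gives 176k ≤ 1751, so k ≤ 9.
k = 9 is achieved by 9 values at 185 and 2 at 9, total 1683; add 167 to one value (staying below 185) to reach 1850.

9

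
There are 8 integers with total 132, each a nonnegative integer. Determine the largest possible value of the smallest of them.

The 8 values sum to 132, so their minimum is at most ⌊132/8⌋ = 16.
Achievable: 4 of them at 16 and 4 at 17 total 132.

16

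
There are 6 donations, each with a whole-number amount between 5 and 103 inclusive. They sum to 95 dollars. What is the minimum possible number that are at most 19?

2

Let j be the number exceeding 19. Then the total is ≥ 20·j + 5·(6 − j) = 30 + 15j.
So 15j ≤ 65 and j ≤ 4; hence at least 6 − 4 = 2 are ≤ 19.
Exactly 2 works: 2 values at 5 and 4 at 20 total 90; raise one of the low values by 5 (still ≤ 19) to hit 95.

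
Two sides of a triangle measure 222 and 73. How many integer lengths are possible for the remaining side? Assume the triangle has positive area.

145

The triangle inequality gives |222 − 73| < c < 222 + 73, i.e. 149 < c < 295.
So c can be any integer from 150 to 294: 145 values.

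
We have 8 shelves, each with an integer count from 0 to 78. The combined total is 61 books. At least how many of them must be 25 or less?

6

Let j be the number exceeding 25. Then the total is ≥ 26·j + 0·(8 − j) = 0 + 26j.
So 26j ≤ 61 and j ≤ 2; hence at least 8 − 2 = 6 are ≤ 25.
Exactly 6 works: 6 values at 0 and 2 at 26 total 52; raise one of the low values by 9 (still ≤ 25) to hit 61.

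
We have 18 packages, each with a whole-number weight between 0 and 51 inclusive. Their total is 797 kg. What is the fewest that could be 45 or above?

1

Each value short of 45 is at most 44, costing at least 51 − 44 = 7 against the maximum total of 918.
We can afford to lose at most 918 − 797 = 121, so at most ⌊121/7⌋ = 17 fall short, and at least 1 are ≥ 45.
Exactly 1 works: 1 value at 51 and 17 at 44 total 799; lower one of the high values by 2 (still ≥ 45) to hit 797.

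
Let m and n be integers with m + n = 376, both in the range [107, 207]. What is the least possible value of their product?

34983

mn = m(376 − m) is concave in m, so over [169, 207] it is minimized at an endpoint.
The extreme feasible split is m = 169, n = 207, giving mn = 34983.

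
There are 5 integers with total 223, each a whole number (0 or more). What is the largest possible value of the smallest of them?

44

The average is 223/5 < 45, so some value is ≤ 44.
Taking 2 copies of 44 and 3 copies of 45 gives exactly 223, so 44 is attained.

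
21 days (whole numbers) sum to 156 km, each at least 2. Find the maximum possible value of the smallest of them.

7

The 21 values sum to 156, so their minimum is at most ⌊156/21⌋ = 7.
Taking 12 copies of 7 and 9 copies of 8 gives exactly 156, so 7 is attained.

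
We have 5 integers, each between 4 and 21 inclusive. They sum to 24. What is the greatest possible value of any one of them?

Maximizing one value means minimizing the remaining 4.
The other 4 contribute at least 4 × 4 = 16, leaving at most 24 − 16 = 8.
Since 8 ≤ 21, this is achievable: one at 8 and 4 at 4.

8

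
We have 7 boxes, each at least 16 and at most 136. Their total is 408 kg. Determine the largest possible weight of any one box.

136

To make one box as large as possible, make the other 6 as small as possible.
The other 6 contribute at least 6 × 16 = 96, leaving at most 408 − 96 = 312.
But each box is capped at 136, so the maximum is 136.
Achievable: one at 136 and the other 6 totalling 272, which fits since 6 × 16 ≤ 272 ≤ 6 × 136.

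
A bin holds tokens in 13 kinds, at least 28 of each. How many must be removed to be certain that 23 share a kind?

In the worst case you draw 22 of each of the 13 kinds: 13 × 22 = 286.
One more forces 23 of some kind, so 286 + 1 = 287.

287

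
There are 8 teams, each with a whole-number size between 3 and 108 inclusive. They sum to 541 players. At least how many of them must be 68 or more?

1

If only k of them are at least 68, the other 8 − k are at most 67, so the total is at most k·108 + (8 − k)·67.
This must reach 541, so k·108 + (8 − k)·67 ≥ 541, giving k ≥ 1.
Exactly 1 works: 1 value at 108 and 7 at 67 total 577; lower one of the high values by 36 (still ≥ 68) to hit 541.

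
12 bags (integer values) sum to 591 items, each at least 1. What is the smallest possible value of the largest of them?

50

The average is 591/12 > 49, so not all 12 can be 49 or less; the largest is ≥ 50.
Taking 9 copies of 49 and 3 copies of 50 gives exactly 591, so 50 is attained.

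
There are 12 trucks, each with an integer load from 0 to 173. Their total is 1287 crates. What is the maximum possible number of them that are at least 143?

9

If k of the values are ≥ 143, the total is ≥ 143k + 0(12 − k).
Setting 143k + 0(12 − k) ≤ 1287 gives 143k ≤ 1287, so k ≤ 9.
k = 9 is achieved by 9 values at 143 and 3 at 0, total 1287.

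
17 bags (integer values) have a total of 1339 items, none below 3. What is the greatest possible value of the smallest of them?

If every one of the 17 were at least 79, the total would be at least 17 × 79 = 1343 > 1339.
Equality holds with 4 values of 78 and 13 values of 79.

78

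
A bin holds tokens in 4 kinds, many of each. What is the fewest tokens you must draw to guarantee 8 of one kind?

29

You could draw 7 of every kind without reaching 8 of any — 28 in all.
One more forces 8 of some kind, so 28 + 1 = 29.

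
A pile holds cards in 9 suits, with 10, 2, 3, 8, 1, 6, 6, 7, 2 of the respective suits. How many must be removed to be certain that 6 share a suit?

In the worst case you take as many as possible of each suit without reaching 6: 5 + 2 + 3 + 5 + 1 + 5 + 5 + 5 + 2 = 33.
The next one must give 6 of some suit, so 33 + 1 = 34.

34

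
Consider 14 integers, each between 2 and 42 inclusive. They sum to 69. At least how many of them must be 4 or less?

If only k of them are at most 4, the other 14 − k are at least 5, so the total is at least (14 − k)·5 + k·2.
This is ≤ 69, so (14 − k)·5 + 2k ≤ 69, which gives k ≥ 1.
Exactly 1 works: 1 value at 2 and 13 at 5 total 67; raise one of the low values by 2 (still ≤ 4) to hit 69.

1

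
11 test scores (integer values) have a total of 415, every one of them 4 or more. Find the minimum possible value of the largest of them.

The 11 values sum to 415, so their maximum is at least ⌈415/11⌉ = 38.
Achievable: 8 of them at 38 and 3 at 37 total 415.

38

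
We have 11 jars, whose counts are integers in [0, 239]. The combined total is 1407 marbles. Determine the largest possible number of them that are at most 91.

8

Each value at 91 or below falls at least 239 − 91 = 148 short of the ceiling 239.
The ceiling total is 11 × 239 = 2629, and we need 1407, so at most ⌊(2629 − 1407)/148⌋ = 8 can be that low.
k = 8 is achieved by 8 values at 91 and 3 at 239, total 1445; lower one of the 239's by 38 (still > 91) to reach 1407.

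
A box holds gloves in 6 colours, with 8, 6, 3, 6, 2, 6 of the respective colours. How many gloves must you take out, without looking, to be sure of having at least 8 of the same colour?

31

In the worst case you take as many as possible of each colour without reaching 8: 7 + 6 + 3 + 6 + 2 + 6 = 30.
The next one must give 8 of some colour, so 30 + 1 = 31.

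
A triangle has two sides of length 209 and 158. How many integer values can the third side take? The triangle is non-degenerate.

315

The triangle inequality gives |209 − 158| < c < 209 + 158, i.e. 51 < c < 367.
So c can be any integer from 52 to 366: 315 values.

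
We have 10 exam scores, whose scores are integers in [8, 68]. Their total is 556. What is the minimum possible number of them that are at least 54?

Each value short of 54 is at most 53, costing at least 68 − 53 = 15 against the maximum total of 680.
We can afford to lose at most 680 − 556 = 124, so at most ⌊124/15⌋ = 8 fall short, and at least 2 are ≥ 54.
Exactly 2 works: 2 values at 68 and 8 at 53 total 560; lower one of the high values by 4 (still ≥ 54) to hit 556.

2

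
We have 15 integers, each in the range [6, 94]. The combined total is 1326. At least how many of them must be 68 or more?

12

If only k of them are at least 68, the other 15 − k are at most 67, so the total is at most k·94 + (15 − k)·67.
This must reach 1326, so k·94 + (15 − k)·67 ≥ 1326, giving k ≥ 12.
Exactly 12 works: 12 values at 94 and 3 at 67 total 1329; lower one of the high values by 3 (still ≥ 68) to hit 1326.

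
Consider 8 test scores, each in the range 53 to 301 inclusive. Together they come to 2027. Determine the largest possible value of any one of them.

301

Maximizing one value means minimizing the remaining 7.
The other 7 contribute at least 7 × 53 = 371, leaving at most 2027 − 371 = 1656.
But each score is capped at 301, so the maximum is 301.
Achievable: one at 301 and the other 7 totalling 1726, which fits since 7 × 53 ≤ 1726 ≤ 7 × 301.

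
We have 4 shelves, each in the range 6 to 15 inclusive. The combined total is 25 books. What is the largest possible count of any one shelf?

7

To make one shelf as large as possible, make the other 3 as small as possible.
The other 3 contribute at least 3 × 6 = 18, leaving at most 25 − 18 = 7.
Since 7 ≤ 15, this is achievable: one at 7 and 3 at 6.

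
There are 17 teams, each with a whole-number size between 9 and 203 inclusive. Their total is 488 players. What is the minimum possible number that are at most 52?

If only k of them are at most 52, the other 17 − k are at least 53, so the total is at least (17 − k)·53 + k·9.
This is ≤ 488, so (17 − k)·53 + 9k ≤ 488, which gives k ≥ 10.
Exactly 10 works: 10 values at 9 and 7 at 53 total 461; raise one of the low values by 27 (still ≤ 52) to hit 488.

10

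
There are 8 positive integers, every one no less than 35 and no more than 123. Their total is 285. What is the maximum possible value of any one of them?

40

To make one integer as large as possible, make the other 7 as small as possible.
The other 7 contribute at least 7 × 35 = 245, leaving at most 285 − 245 = 40.
Since 40 ≤ 123, this is achievable: one at 40 and 7 at 35.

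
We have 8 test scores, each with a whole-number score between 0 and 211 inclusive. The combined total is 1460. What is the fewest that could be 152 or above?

5

If only k of them are at least 152, the other 8 − k are at most 151, so the total is at most k·211 + (8 − k)·151.
This must reach 1460, so k·211 + (8 − k)·151 ≥ 1460, giving k ≥ 5.
Exactly 5 works: 5 values at 211 and 3 at 151 total 1508; lower one of the high values by 48 (still ≥ 152) to hit 1460.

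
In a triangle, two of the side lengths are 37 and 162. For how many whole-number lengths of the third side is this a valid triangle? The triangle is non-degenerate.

The triangle inequality gives |37 − 162| < c < 37 + 162, i.e. 125 < c < 199.
So c can be any integer from 126 to 198: 73 values.

73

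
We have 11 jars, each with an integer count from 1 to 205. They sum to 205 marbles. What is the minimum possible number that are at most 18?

If only k of them are at most 18, the other 11 − k are at least 19, so the total is at least (11 − k)·19 + k·1.
This is ≤ 205, so (11 − k)·19 + 1k ≤ 205, which gives k ≥ 1.
Exactly 1 works: 1 value at 1 and 10 at 19 total 191; raise one of the low values by 14 (still ≤ 18) to hit 205.

1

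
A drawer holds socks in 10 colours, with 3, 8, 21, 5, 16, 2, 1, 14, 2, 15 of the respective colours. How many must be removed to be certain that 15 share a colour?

In the worst case you take as many as possible of each colour without reaching 15: 3 + 8 + 14 + 5 + 14 + 2 + 1 + 14 + 2 + 14 = 77.
The next one must give 15 of some colour, so 77 + 1 = 78.

78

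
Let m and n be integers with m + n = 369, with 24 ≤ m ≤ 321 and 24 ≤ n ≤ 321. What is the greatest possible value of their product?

34040

With m + n fixed, mn peaks when the two are closest together.
Taking m = 184 and n = 185 (both in [24, 321]) gives mn = 34040.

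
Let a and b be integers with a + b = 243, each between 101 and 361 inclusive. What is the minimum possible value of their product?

For a fixed sum, ab is smallest when a and b are as far apart as possible.
At the endpoint a = 101, b = 243 − 101 = 142, so ab = 101 × 142 = 14342.

14342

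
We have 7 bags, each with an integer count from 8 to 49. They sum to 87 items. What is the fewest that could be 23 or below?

If only k of them are at most 23, the other 7 − k are at least 24, so the total is at least (7 − k)·24 + k·8.
This is ≤ 87, so (7 − k)·24 + 8k ≤ 87, which gives k ≥ 6.
Exactly 6 works: 6 values at 8 and 1 at 24 total 72; raise one of the low values by 15 (still ≤ 23) to hit 87.

6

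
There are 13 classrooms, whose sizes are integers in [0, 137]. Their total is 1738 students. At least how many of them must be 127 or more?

Suppose at most 13 − j of them reach 127; then j values are ≤ 126 and the rest ≤ 137.
The total is then ≤ 126·j + 137·(13 − j) = 1781 − 11j. For this to be ≥ 1738 we need j ≤ 3, so at least 13 − 3 = 10 must reach 127.
Exactly 10 works: 10 values at 137 and 3 at 126 total 1748; lower one of the high values by 10 (still ≥ 127) to hit 1738.

10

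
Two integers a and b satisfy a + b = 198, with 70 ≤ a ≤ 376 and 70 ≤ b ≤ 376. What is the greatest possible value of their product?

For a fixed sum, the product ab is largest when a and b are as close as possible.
Taking a = 99 and b = 99 (both in [70, 376]) gives ab = 9801.

9801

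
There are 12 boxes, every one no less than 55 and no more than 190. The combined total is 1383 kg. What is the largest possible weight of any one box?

190

To make one box as large as possible, make the other 11 as small as possible.
The other 11 contribute at least 11 × 55 = 605, leaving at most 1383 − 605 = 778.
But each box is capped at 190, so the maximum is 190.
Achievable: one at 190 and the other 11 totalling 1193, which fits since 11 × 55 ≤ 1193 ≤ 11 × 190.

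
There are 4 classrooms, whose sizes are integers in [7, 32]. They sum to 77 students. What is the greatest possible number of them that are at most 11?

2

Suppose k of them are at most 11. Those contribute at most 11 each and the rest at most 32 each.
So the total is at most 11k + 32(4 − k) = 128 − 21k. This must still be ≥ 77, so k ≤ 2.
k = 2 is achieved by 2 values at 11 and 2 at 32, total 86; lower one of the 32's by 9 (still > 11) to reach 77.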